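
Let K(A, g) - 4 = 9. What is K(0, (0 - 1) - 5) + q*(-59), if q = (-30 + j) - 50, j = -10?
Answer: 5323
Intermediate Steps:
K(A, g) = 13 (K(A, g) = 4 + 9 = 13)
q = -90 (q = (-30 - 10) - 50 = -40 - 50 = -90)
K(0, (0 - 1) - 5) + q*(-59) = 13 - 90*(-59) = 13 + 5310 = 5323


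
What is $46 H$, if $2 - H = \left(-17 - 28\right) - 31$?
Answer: $3588$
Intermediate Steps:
$H = 78$ ($H = 2 - \left(\left(-17 - 28\right) - 31\right) = 2 - \left(-45 - 31\right) = 2 - -76 = 2 + 76 = 78$)
$46 H = 46 \cdot 78 = 3588$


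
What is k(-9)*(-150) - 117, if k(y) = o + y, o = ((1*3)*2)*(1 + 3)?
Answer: -2367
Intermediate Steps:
o = 24 (o = (3*2)*4 = 6*4 = 24)
k(y) = 24 + y
k(-9)*(-150) - 117 = (24 - 9)*(-150) - 117 = 15*(-150) - 117 = -2250 - 117 = -2367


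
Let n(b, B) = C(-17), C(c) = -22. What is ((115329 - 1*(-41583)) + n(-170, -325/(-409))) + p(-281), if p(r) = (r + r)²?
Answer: 472734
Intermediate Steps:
n(b, B) = -22
p(r) = 4*r² (p(r) = (2*r)² = 4*r²)
((115329 - 1*(-41583)) + n(-170, -325/(-409))) + p(-281) = ((115329 - 1*(-41583)) - 22) + 4*(-281)² = ((115329 + 41583) - 22) + 4*78961 = (156912 - 22) + 315844 = 156890 + 315844 = 472734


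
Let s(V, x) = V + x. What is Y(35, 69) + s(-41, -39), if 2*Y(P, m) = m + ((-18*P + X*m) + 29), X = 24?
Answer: 482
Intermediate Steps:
Y(P, m) = 29/2 - 9*P + 25*m/2 (Y(P, m) = (m + ((-18*P + 24*m) + 29))/2 = (m + (29 - 18*P + 24*m))/2 = (29 - 18*P + 25*m)/2 = 29/2 - 9*P + 25*m/2)
Y(35, 69) + s(-41, -39) = (29/2 - 9*35 + (25/2)*69) + (-41 - 39) = (29/2 - 315 + 1725/2) - 80 = 562 - 80 = 482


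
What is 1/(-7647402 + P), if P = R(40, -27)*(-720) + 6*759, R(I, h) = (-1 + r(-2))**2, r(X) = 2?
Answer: -1/7643568 ≈ -1.3083e-7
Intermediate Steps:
R(I, h) = 1 (R(I, h) = (-1 + 2)**2 = 1**2 = 1)
P = 3834 (P = 1*(-720) + 6*759 = -720 + 4554 = 3834)
1/(-7647402 + P) = 1/(-7647402 + 3834) = 1/(-7643568) = -1/7643568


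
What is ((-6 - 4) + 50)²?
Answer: 1600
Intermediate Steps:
((-6 - 4) + 50)² = (-10 + 50)² = 40² = 1600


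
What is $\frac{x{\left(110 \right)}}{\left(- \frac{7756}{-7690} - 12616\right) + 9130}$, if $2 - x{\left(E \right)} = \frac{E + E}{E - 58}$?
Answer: $\frac{111505}{174197296} \approx 0.00064011$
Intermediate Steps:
$x{\left(E \right)} = 2 - \frac{2 E}{-58 + E}$ ($x{\left(E \right)} = 2 - \frac{E + E}{E - 58} = 2 - \frac{2 E}{-58 + E}$)
$\frac{x{\left(110 \right)}}{\left(- \frac{7756}{-7690} - 12616\right) + 9130} = \frac{\left(-116\right) \frac{1}{-58 + 110}}{\left(- \frac{7756}{-7690} - 12616\right) + 9130} = \frac{\left(-116\right) \frac{1}{52}}{\left(\left(-7756\right) \left(- \frac{1}{7690}\right) - 12616\right) + 9130} = \frac{\left(-116\right) \frac{1}{52}}{\left(\frac{3878}{3845} - 12616\right) + 9130} = - \frac{29}{13 \left(- \frac{48504642}{3845} + 9130\right)} = - \frac{29}{13 \left(- \frac{13399792}{3845}\right)} = \left(- \frac{29}{13}\right) \left(- \frac{3845}{13399792}\right) = \frac{111505}{174197296}$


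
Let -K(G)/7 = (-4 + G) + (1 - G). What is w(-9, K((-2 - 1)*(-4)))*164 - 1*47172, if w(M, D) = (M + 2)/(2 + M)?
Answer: -47008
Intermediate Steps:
K(G) = 21 (K(G) = -7*((-4 + G) + (1 - G)) = -7*(-3) = 21)
w(M, D) = 1 (w(M, D) = (2 + M)/(2 + M) = 1)
w(-9, K((-2 - 1)*(-4)))*164 - 1*47172 = 1*164 - 1*47172 = 164 - 47172 = -47008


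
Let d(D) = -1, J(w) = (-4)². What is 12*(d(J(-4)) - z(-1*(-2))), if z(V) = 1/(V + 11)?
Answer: -168/13 ≈ -12.923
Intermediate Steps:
J(w) = 16
z(V) = 1/(11 + V)
12*(d(J(-4)) - z(-1*(-2))) = 12*(-1 - 1/(11 - 1*(-2))) = 12*(-1 - 1/(11 + 2)) = 12*(-1 - 1/13) = 12*(-14/13) = -168/13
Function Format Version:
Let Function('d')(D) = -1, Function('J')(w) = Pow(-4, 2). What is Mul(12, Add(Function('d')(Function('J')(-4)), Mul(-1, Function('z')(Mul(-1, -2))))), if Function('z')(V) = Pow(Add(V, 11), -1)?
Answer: Rational(-168, 13) ≈ -12.923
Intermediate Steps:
Function('J')(w) = 16
Function('z')(V) = Pow(Add(11, V), -1)
Mul(12, Add(Function('d')(Function('J')(-4)), Mul(-1, Function('z')(Mul(-1, -2))))) = Mul(12, Add(-1, Mul(-1, Pow(Add(11, Mul(-1, -2)), -1)))) = Mul(12, Add(-1, Mul(-1, Pow(Add(11, 2), -1)))) = Mul(12, Add(-1, Mul(-1, Pow(13, -1)))) = Mul(12, Add(-1, Mul(-1, Rational(1, 13)))) = Mul(12, Add(-1, Rational(-1, 13))) = Mul(12, Rational(-14, 13)) = Rational(-168, 13)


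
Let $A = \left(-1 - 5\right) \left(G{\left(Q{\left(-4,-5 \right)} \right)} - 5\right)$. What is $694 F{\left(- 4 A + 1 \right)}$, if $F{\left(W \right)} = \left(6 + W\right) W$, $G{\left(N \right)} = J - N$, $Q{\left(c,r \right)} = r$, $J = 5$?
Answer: $10664698$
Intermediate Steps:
$G{\left(N \right)} = 5 - N$
$A = -30$ ($A = \left(-1 - 5\right) \left(\left(5 - -5\right) - 5\right) = - 6 \left(\left(5 + 5\right) - 5\right) = - 6 \left(10 - 5\right) = \left(-6\right) 5 = -30$)
$F{\left(W \right)} = W \left(6 + W\right)$
$694 F{\left(- 4 A + 1 \right)} = 694 \left(\left(-4\right) \left(-30\right) + 1\right) \left(6 + \left(\left(-4\right) \left(-30\right) + 1\right)\right) = 694 \left(120 + 1\right) \left(6 + \left(120 + 1\right)\right) = 694 \cdot 121 \left(6 + 121\right) = 694 \cdot 121 \cdot 127 = 694 \cdot 15367 = 10664698$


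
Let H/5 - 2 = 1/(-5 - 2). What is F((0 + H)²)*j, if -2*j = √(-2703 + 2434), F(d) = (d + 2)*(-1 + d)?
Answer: -9026424*I*√269/2401 ≈ -61659.0*I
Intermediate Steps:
H = 65/7 (H = 10 + 5/(-5 - 2) = 10 + 5/(-7) = 10 + 5*(-⅐) = 10 - 5/7 = 65/7 ≈ 9.2857)
F(d) = (-1 + d)*(2 + d) (F(d) = (2 + d)*(-1 + d) = (-1 + d)*(2 + d))
j = -I*√269/2 (j = -√(-2703 + 2434)/2 = -I*√269/2 ≈ -8.2006*I)
F((0 + H)²)*j = (-2 + (0 + 65/7)² + ((0 + 65/7)²)²)*(-I*√269/2) = (-2 + (65/7)² + ((65/7)²)²)*(-I*√269/2) = (-2 + 4225/49 + (4225/49)²)*(-I*√269/2) = (-2 + 4225/49 + 17850625/2401)*(-I*√269/2) = 18052848*(-I*√269/2)/2401 = -9026424*I*√269/2401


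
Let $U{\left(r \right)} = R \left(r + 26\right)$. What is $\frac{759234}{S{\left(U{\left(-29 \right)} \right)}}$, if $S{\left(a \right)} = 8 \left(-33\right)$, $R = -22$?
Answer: $- \frac{126539}{44} \approx -2875.9$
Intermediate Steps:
$U{\left(r \right)} = -572 - 22 r$ ($U{\left(r \right)} = - 22 \left(r + 26\right) = - 22 \left(26 + r\right) = -572 - 22 r$)
$S{\left(a \right)} = -264$
$\frac{759234}{S{\left(U{\left(-29 \right)} \right)}} = \frac{759234}{-264} = 759234 \left(- \frac{1}{264}\right) = - \frac{126539}{44}$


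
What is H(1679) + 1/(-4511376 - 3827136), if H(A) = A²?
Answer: 23506607206991/8338512 ≈ 2.8190e+6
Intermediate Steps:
H(1679) + 1/(-4511376 - 3827136) = 1679² + 1/(-4511376 - 3827136) = 2819041 + 1/(-8338512) = 2819041 - 1/8338512 = 23506607206991/8338512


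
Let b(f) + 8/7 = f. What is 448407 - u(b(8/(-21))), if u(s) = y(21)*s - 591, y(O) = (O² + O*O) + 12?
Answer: 3152522/7 ≈ 4.5036e+5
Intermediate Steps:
b(f) = -8/7 + f
y(O) = 12 + 2*O² (y(O) = (O² + O²) + 12 = 2*O² + 12 = 12 + 2*O²)
u(s) = -591 + 894*s (u(s) = (12 + 2*21²)*s - 591 = (12 + 2*441)*s - 591 = (12 + 882)*s - 591 = 894*s - 591 = -591 + 894*s)
448407 - u(b(8/(-21))) = 448407 - (-591 + 894*(-8/7 + 8/(-21))) = 448407 - (-591 + 894*(-8/7 + 8*(-1/21))) = 448407 - (-591 + 894*(-8/7 - 8/21)) = 448407 - (-591 + 894*(-32/21)) = 448407 - (-591 - 9536/7) = 448407 - 1*(-13673/7) = 448407 + 13673/7 = 3152522/7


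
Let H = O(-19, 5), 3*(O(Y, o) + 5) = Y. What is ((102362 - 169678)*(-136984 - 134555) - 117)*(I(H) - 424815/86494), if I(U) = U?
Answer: -25683349892344629/86494 ≈ -2.9694e+11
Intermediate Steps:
O(Y, o) = -5 + Y/3
H = -34/3 (H = -5 + (⅓)*(-19) = -5 - 19/3 = -34/3 ≈ -11.333)
((102362 - 169678)*(-136984 - 134555) - 117)*(I(H) - 424815/86494) = ((102362 - 169678)*(-136984 - 134555) - 117)*(-34/3 - 424815/86494) = (-67316*(-271539) - 117)*(-34/3 - 424815*1/86494) = (18278919324 - 117)*(-34/3 - 424815/86494) = 18278919207*(-4215241/259482) = -25683349892344629/86494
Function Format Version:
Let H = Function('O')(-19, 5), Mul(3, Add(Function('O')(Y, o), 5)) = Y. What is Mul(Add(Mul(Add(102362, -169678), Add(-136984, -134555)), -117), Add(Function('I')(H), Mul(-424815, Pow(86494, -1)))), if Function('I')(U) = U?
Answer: Rational(-25683349892344629, 86494) ≈ -2.9694e+11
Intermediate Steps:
Function('O')(Y, o) = Add(-5, Mul(Rational(1, 3), Y))
H = Rational(-34, 3) (H = Add(-5, Mul(Rational(1, 3), -19)) = Add(-5, Rational(-19, 3)) = Rational(-34, 3) ≈ -11.333)
Mul(Add(Mul(Add(102362, -169678), Add(-136984, -134555)), -117), Add(Function('I')(H), Mul(-424815, Pow(86494, -1)))) = Mul(Add(Mul(Add(102362, -169678), Add(-136984, -134555)), -117), Add(Rational(-34, 3), Mul(-424815, Pow(86494, -1)))) = Mul(Add(Mul(-67316, -271539), -117), Add(Rational(-34, 3), Mul(-424815, Rational(1, 86494)))) = Mul(Add(18278919324, -117), Add(Rational(-34, 3), Rational(-424815, 86494))) = Mul(18278919207, Rational(-4215241, 259482)) = Rational(-25683349892344629, 86494)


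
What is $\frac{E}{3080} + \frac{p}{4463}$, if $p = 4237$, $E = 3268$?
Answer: $\frac{6908761}{3436510} \approx 2.0104$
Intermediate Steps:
$\frac{E}{3080} + \frac{p}{4463} = \frac{3268}{3080} + \frac{4237}{4463} = 3268 \cdot \frac{1}{3080} + 4237 \cdot \frac{1}{4463} = \frac{817}{770} + \frac{4237}{4463} = \frac{6908761}{3436510}$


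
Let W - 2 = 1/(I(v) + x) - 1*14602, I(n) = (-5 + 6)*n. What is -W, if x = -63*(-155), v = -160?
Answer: 140232999/9605 ≈ 14600.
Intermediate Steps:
I(n) = n (I(n) = 1*n = n)
x = 9765
W = -140232999/9605 (W = 2 + (1/(-160 + 9765) - 1*14602) = 2 + (1/9605 - 14602) = 2 - 140252209/9605 = -140232999/9605 ≈ -14600.)
-W = -1*(-140232999/9605) = 140232999/9605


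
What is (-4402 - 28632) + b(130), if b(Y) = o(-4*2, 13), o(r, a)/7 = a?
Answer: -32943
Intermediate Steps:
o(r, a) = 7*a
b(Y) = 91 (b(Y) = 7*13 = 91)
(-4402 - 28632) + b(130) = (-4402 - 28632) + 91 = -33034 + 91 = -32943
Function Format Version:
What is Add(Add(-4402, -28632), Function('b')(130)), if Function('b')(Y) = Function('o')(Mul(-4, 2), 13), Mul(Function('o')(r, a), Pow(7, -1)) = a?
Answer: -32943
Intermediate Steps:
Function('o')(r, a) = Mul(7, a)
Function('b')(Y) = 91 (Function('b')(Y) = Mul(7, 13) = 91)
Add(Add(-4402, -28632), Function('b')(130)) = Add(Add(-4402, -28632), 91) = Add(-33034, 91) = -32943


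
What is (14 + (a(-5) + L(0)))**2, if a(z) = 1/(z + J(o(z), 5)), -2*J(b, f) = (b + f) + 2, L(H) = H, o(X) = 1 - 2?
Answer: 12321/64 ≈ 192.52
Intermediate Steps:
o(X) = -1
J(b, f) = -1 - b/2 - f/2 (J(b, f) = -((b + f) + 2)/2 = -(2 + b + f)/2 = -1 - b/2 - f/2)
a(z) = 1/(-3 + z) (a(z) = 1/(z + (-1 - 1/2*(-1) - 1/2*5)) = 1/(z + (-1 + 1/2 - 5/2)) = 1/(z - 3) = 1/(-3 + z))
(14 + (a(-5) + L(0)))**2 = (14 + (1/(-3 - 5) + 0))**2 = (14 + (1/(-8) + 0))**2 = (14 + (-1/8 + 0))**2 = (14 - 1/8)**2 = (111/8)**2 = 12321/64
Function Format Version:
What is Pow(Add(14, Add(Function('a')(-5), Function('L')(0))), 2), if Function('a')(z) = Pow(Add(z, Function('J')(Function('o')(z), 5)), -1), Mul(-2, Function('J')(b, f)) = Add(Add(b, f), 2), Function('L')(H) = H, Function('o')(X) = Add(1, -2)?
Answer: Rational(12321, 64) ≈ 192.52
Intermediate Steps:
Function('o')(X) = -1
Function('J')(b, f) = Add(-1, Mul(Rational(-1, 2), b), Mul(Rational(-1, 2), f)) (Function('J')(b, f) = Mul(Rational(-1, 2), Add(Add(b, f), 2)) = Mul(Rational(-1, 2), Add(2, b, f)) = Add(-1, Mul(Rational(-1, 2), b), Mul(Rational(-1, 2), f)))
Function('a')(z) = Pow(Add(-3, z), -1) (Function('a')(z) = Pow(Add(z, Add(-1, Mul(Rational(-1, 2), -1), Mul(Rational(-1, 2), 5))), -1) = Pow(Add(z, Add(-1, Rational(1, 2), Rational(-5, 2))), -1) = Pow(Add(z, -3), -1) = Pow(Add(-3, z), -1))
Pow(Add(14, Add(Function('a')(-5), Function('L')(0))), 2) = Pow(Add(14, Add(Pow(Add(-3, -5), -1), 0)), 2) = Pow(Add(14, Add(Pow(-8, -1), 0)), 2) = Pow(Add(14, Add(Rational(-1, 8), 0)), 2) = Pow(Add(14, Rational(-1, 8)), 2) = Pow(Rational(111, 8), 2) = Rational(12321, 64)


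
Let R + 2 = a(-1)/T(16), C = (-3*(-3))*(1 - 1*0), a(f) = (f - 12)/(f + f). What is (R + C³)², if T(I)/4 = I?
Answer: 8661838761/16384 ≈ 5.2868e+5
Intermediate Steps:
T(I) = 4*I
a(f) = (-12 + f)/(2*f) (a(f) = (-12 + f)/((2*f)) = (-12 + f)*(1/(2*f)) = (-12 + f)/(2*f))
C = 9 (C = 9*(1 + 0) = 9*1 = 9)
R = -243/128 (R = -2 + ((½)*(-12 - 1)/(-1))/((4*16)) = -2 + ((½)*(-1)*(-13))/64 = -2 + (13/2)*(1/64) = -2 + 13/128 = -243/128 ≈ -1.8984)
(R + C³)² = (-243/128 + 9³)² = (-243/128 + 729)² = (93069/128)² = 8661838761/16384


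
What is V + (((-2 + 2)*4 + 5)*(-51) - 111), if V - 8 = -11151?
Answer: -11509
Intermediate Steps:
V = -11143 (V = 8 - 11151 = -11143)
V + (((-2 + 2)*4 + 5)*(-51) - 111) = -11143 + (((-2 + 2)*4 + 5)*(-51) - 111) = -11143 + ((0*4 + 5)*(-51) - 111) = -11143 + ((0 + 5)*(-51) - 111) = -11143 + (5*(-51) - 111) = -11143 + (-255 - 111) = -11143 - 366 = -11509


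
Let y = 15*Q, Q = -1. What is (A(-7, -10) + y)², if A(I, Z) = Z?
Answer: 625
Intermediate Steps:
y = -15 (y = 15*(-1) = -15)
(A(-7, -10) + y)² = (-10 - 15)² = (-25)² = 625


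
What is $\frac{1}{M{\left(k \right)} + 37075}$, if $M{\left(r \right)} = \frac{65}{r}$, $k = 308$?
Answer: $\frac{308}{11419165} \approx 2.6972 \cdot 10^{-5}$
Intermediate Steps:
$\frac{1}{M{\left(k \right)} + 37075} = \frac{1}{\frac{65}{308} + 37075} = \frac{1}{\frac{11419165}{308}} = \frac{308}{11419165}$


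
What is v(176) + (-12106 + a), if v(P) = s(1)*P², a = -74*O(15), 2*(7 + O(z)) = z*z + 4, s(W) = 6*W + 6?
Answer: 351651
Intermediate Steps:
s(W) = 6 + 6*W
O(z) = -5 + z²/2 (O(z) = -7 + (z*z + 4)/2 = -7 + (z² + 4)/2 = -7 + (4 + z²)/2 = -7 + (2 + z²/2) = -5 + z²/2)
a = -7955 (a = -74*(-5 + (½)*15²) = -74*(-5 + (½)*225) = -74*(-5 + 225/2) = -74*215/2 = -7955)
v(P) = 12*P² (v(P) = (6 + 6*1)*P² = (6 + 6)*P² = 12*P²)
v(176) + (-12106 + a) = 12*176² + (-12106 - 7955) = 12*30976 - 20061 = 371712 - 20061 = 351651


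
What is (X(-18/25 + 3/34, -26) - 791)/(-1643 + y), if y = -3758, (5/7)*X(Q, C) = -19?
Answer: 4088/27005 ≈ 0.15138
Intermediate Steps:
X(Q, C) = -133/5 (X(Q, C) = (7/5)*(-19) = -133/5)
(X(-18/25 + 3/34, -26) - 791)/(-1643 + y) = (-133/5 - 791)/(-1643 - 3758) = -4088/5/(-5401) = -4088/5*(-1/5401) = 4088/27005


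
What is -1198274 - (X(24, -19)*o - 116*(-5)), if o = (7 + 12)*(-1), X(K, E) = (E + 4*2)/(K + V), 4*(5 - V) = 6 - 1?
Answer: -133073630/111 ≈ -1.1989e+6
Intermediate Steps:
V = 15/4 (V = 5 - (6 - 1)/4 = 5 - ¼*5 = 5 - 5/4 = 15/4 ≈ 3.7500)
X(K, E) = (8 + E)/(15/4 + K) (X(K, E) = (E + 4*2)/(K + 15/4) = (E + 8)/(15/4 + K) = (8 + E)/(15/4 + K))
o = -19 (o = 19*(-1) = -19)
-1198274 - (X(24, -19)*o - 116*(-5)) = -1198274 - ((4*(8 - 19)/(15 + 4*24))*(-19) - 116*(-5)) = -1198274 - ((4*(-11)/(15 + 96))*(-19) + 580) = -1198274 - ((4*(-11)/111)*(-19) + 580) = -1198274 - ((4*(1/111)*(-11))*(-19) + 580) = -1198274 - (-44/111*(-19) + 580) = -1198274 - (836/111 + 580) = -1198274 - 1*65216/111 = -1198274 - 65216/111 = -133073630/111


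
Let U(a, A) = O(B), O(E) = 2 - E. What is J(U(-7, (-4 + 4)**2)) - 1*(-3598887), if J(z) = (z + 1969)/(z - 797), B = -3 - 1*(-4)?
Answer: 1432356041/398 ≈ 3.5989e+6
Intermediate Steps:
B = 1 (B = -3 + 4 = 1)
U(a, A) = 1 (U(a, A) = 2 - 1*1 = 2 - 1 = 1)
J(z) = (1969 + z)/(-797 + z)
J(U(-7, (-4 + 4)**2)) - 1*(-3598887) = (1969 + 1)/(-797 + 1) - 1*(-3598887) = 1970/(-796) + 3598887 = -1/796*1970 + 3598887 = -985/398 + 3598887 = 1432356041/398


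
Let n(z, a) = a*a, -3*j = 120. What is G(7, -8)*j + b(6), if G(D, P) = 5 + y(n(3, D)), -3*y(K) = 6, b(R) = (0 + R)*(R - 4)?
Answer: -108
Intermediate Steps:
j = -40 (j = -⅓*120 = -40)
n(z, a) = a²
b(R) = R*(-4 + R)
y(K) = -2 (y(K) = -⅓*6 = -2)
G(D, P) = 3 (G(D, P) = 5 - 2 = 3)
G(7, -8)*j + b(6) = 3*(-40) + 6*(-4 + 6) = -120 + 6*2 = -120 + 12 = -108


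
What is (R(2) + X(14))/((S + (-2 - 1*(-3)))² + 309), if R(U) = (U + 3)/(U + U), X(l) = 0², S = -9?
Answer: 5/1492 ≈ 0.0033512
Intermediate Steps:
X(l) = 0
R(U) = (3 + U)/(2*U) (R(U) = (3 + U)/((2*U)) = (3 + U)*(1/(2*U)) = (3 + U)/(2*U))
(R(2) + X(14))/((S + (-2 - 1*(-3)))² + 309) = ((½)*(3 + 2)/2 + 0)/((-9 + (-2 - 1*(-3)))² + 309) = ((½)*(½)*5 + 0)/((-9 + (-2 + 3))² + 309) = (5/4 + 0)/((-9 + 1)² + 309) = 5/(4*((-8)² + 309)) = 5/(4*(64 + 309)) = (5/4)/373 = (5/4)*(1/373) = 5/1492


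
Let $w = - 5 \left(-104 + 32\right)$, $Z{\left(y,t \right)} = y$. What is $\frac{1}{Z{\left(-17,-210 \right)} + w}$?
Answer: $\frac{1}{343} \approx 0.0029155$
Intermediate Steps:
$w = 360$ ($w = \left(-5\right) \left(-72\right) = 360$)
$\frac{1}{Z{\left(-17,-210 \right)} + w} = \frac{1}{-17 + 360} = \frac{1}{343}$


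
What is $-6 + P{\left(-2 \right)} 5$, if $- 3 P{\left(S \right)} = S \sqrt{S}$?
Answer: $-6 + \frac{10 i \sqrt{2}}{3} \approx -6.0 + 4.714 i$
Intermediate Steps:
$P{\left(S \right)} = - \frac{S^{\frac{3}{2}}}{3}$ ($P{\left(S \right)} = - \frac{S \sqrt{S}}{3} = - \frac{S^{\frac{3}{2}}}{3}$)
$-6 + P{\left(-2 \right)} 5 = -6 + - \frac{\left(-2\right)^{\frac{3}{2}}}{3} \cdot 5 = -6 + - \frac{\left(-2\right) i \sqrt{2}}{3} \cdot 5 = -6 + \frac{2 i \sqrt{2}}{3} \cdot 5 = -6 + \frac{10 i \sqrt{2}}{3}$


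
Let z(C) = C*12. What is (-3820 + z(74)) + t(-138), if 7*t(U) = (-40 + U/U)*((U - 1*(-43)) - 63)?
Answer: -14362/7 ≈ -2051.7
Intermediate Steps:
z(C) = 12*C
t(U) = 780/7 - 39*U/7 (t(U) = ((-40 + U/U)*((U - 1*(-43)) - 63))/7 = ((-40 + 1)*((U + 43) - 63))/7 = (-39*((43 + U) - 63))/7 = (-39*(-20 + U))/7 = (780 - 39*U)/7 = 780/7 - 39*U/7)
(-3820 + z(74)) + t(-138) = (-3820 + 12*74) + (780/7 - 39/7*(-138)) = (-3820 + 888) + (780/7 + 5382/7) = -2932 + 6162/7 = -14362/7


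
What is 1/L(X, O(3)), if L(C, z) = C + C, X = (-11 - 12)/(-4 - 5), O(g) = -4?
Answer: 9/46 ≈ 0.19565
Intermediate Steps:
X = 23/9 (X = -23/(-9) = -23*(-1/9) = 23/9 ≈ 2.5556)
L(C, z) = 2*C
1/L(X, O(3)) = 1/(2*(23/9)) = 1/(46/9) = 9/46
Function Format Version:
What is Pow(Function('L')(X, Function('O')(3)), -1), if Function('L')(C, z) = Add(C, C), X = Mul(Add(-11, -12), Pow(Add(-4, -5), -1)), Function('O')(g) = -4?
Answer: Rational(9, 46) ≈ 0.19565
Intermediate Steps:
X = Rational(23, 9) (X = Mul(-23, Pow(-9, -1)) = Mul(-23, Rational(-1, 9)) = Rational(23, 9) ≈ 2.5556)
Function('L')(C, z) = Mul(2, C)
Pow(Function('L')(X, Function('O')(3)), -1) = Pow(Mul(2, Rational(23, 9)), -1) = Pow(Rational(46, 9), -1) = Rational(9, 46)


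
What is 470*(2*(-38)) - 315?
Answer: -36035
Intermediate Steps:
470*(2*(-38)) - 315 = 470*(-76) - 315 = -35720 - 315 = -36035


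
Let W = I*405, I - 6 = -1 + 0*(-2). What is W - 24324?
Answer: -22299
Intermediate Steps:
I = 5 (I = 6 + (-1 + 0*(-2)) = 6 + (-1 + 0) = 6 - 1 = 5)
W = 2025 (W = 5*405 = 2025)
W - 24324 = 2025 - 24324 = -22299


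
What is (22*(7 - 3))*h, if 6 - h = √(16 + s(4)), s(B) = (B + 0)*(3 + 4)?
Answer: 528 - 176*√11 ≈ -55.726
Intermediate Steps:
s(B) = 7*B (s(B) = B*7 = 7*B)
h = 6 - 2*√11 (h = 6 - √(16 + 7*4) = 6 - √(16 + 28) = 6 - √44 = 6 - 2*√11 ≈ -0.63325)
(22*(7 - 3))*h = (22*(7 - 3))*(6 - 2*√11) = (22*4)*(6 - 2*√11) = 88*(6 - 2*√11) = 528 - 176*√11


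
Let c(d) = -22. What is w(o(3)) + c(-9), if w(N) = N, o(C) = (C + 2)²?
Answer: 3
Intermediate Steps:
o(C) = (2 + C)²
w(o(3)) + c(-9) = (2 + 3)² - 22 = 5² - 22 = 25 - 22 = 3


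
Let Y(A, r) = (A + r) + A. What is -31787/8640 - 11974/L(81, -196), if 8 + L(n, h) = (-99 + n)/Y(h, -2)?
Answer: 20330895691/13538880 ≈ 1501.7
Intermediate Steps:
Y(A, r) = r + 2*A
L(n, h) = -8 + (-99 + n)/(-2 + 2*h)
-31787/8640 - 11974/L(81, -196) = -31787/8640 - 11974*2*(-1 - 196)/(-83 + 81 - 16*(-196)) = -31787*1/8640 - 11974*(-394/(-83 + 81 + 3136)) = -31787/8640 - 11974/((1/2)*(-1/197)*3134) = -31787/8640 - 11974/(-1567/197) = -31787/8640 - 11974*(-197/1567) = -31787/8640 + 2358878/1567 = 20330895691/13538880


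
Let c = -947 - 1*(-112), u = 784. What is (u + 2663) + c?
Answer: 2612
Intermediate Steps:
c = -835 (c = -947 + 112 = -835)
(u + 2663) + c = (784 + 2663) - 835 = 3447 - 835 = 2612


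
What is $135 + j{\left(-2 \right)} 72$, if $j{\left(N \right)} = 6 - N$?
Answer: $711$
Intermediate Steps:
$135 + j{\left(-2 \right)} 72 = 135 + \left(6 - -2\right) 72 = 135 + \left(6 + 2\right) 72 = 135 + 8 \cdot 72 = 135 + 576 = 711$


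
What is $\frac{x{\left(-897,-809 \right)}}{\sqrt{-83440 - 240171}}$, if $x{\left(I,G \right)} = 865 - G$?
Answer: $- \frac{1674 i \sqrt{323611}}{323611} \approx - 2.9427 i$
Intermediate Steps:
$\frac{x{\left(-897,-809 \right)}}{\sqrt{-83440 - 240171}} = \frac{865 - -809}{\sqrt{-83440 - 240171}} = \frac{865 + 809}{\sqrt{-323611}} = \frac{1674}{i \sqrt{323611}} = 1674 \left(- \frac{i \sqrt{323611}}{323611}\right) = - \frac{1674 i \sqrt{323611}}{323611}$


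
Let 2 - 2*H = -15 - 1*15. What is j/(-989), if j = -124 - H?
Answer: 140/989 ≈ 0.14156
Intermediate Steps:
H = 16 (H = 1 - (-15 - 1*15)/2 = 1 - (-15 - 15)/2 = 1 - 1/2*(-30) = 1 + 15 = 16)
j = -140 (j = -124 - 1*16 = -124 - 16 = -140)
j/(-989) = -140/(-989) = -140*(-1/989) = 140/989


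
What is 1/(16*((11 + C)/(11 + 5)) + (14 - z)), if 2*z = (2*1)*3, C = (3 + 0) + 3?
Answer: 1/28 ≈ 0.035714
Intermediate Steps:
C = 6 (C = 3 + 3 = 6)
z = 3 (z = ((2*1)*3)/2 = (2*3)/2 = (½)*6 = 3)
1/(16*((11 + C)/(11 + 5)) + (14 - z)) = 1/(16*((11 + 6)/(11 + 5)) + (14 - 1*3)) = 1/(16*(17/16) + (14 - 3)) = 1/(16*(17*(1/16)) + 11) = 1/(16*(17/16) + 11) = 1/(17 + 11) = 1/28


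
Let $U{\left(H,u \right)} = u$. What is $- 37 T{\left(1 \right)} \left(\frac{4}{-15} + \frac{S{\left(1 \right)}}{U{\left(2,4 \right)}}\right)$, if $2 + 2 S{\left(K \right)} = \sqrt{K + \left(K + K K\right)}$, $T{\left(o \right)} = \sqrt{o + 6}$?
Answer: $- \frac{37 \sqrt{21}}{8} + \frac{1147 \sqrt{7}}{60} \approx 29.384$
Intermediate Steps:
$T{\left(o \right)} = \sqrt{6 + o}$
$S{\left(K \right)} = -1 + \frac{\sqrt{K^{2} + 2 K}}{2}$ ($S{\left(K \right)} = -1 + \frac{\sqrt{K + \left(K + K K\right)}}{2} = -1 + \frac{\sqrt{K + \left(K + K^{2}\right)}}{2} = -1 + \frac{\sqrt{K^{2} + 2 K}}{2}$)
$- 37 T{\left(1 \right)} \left(\frac{4}{-15} + \frac{S{\left(1 \right)}}{U{\left(2,4 \right)}}\right) = - 37 \sqrt{6 + 1} \left(\frac{4}{-15} + \frac{-1 + \frac{\sqrt{1 \left(2 + 1\right)}}{2}}{4}\right) = - 37 \sqrt{7} \left(4 \left(- \frac{1}{15}\right) + \left(-1 + \frac{\sqrt{1 \cdot 3}}{2}\right) \frac{1}{4}\right) = - 37 \sqrt{7} \left(- \frac{4}{15} + \left(-1 + \frac{\sqrt{3}}{2}\right) \frac{1}{4}\right) = - 37 \sqrt{7} \left(- \frac{4}{15} - \left(\frac{1}{4} - \frac{\sqrt{3}}{8}\right)\right) = - 37 \sqrt{7} \left(- \frac{31}{60} + \frac{\sqrt{3}}{8}\right)$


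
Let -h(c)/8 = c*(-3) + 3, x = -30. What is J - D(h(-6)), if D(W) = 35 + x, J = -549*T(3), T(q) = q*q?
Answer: -4946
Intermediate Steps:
h(c) = -24 + 24*c (h(c) = -8*(c*(-3) + 3) = -8*(-3*c + 3) = -8*(3 - 3*c) = -24 + 24*c)
T(q) = q**2
J = -4941 (J = -549*3**2 = -549*9 = -4941)
D(W) = 5 (D(W) = 35 - 30 = 5)
J - D(h(-6)) = -4941 - 1*5 = -4941 - 5 = -4946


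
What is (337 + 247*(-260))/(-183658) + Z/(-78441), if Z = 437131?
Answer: -75271558795/14406317178 ≈ -5.2249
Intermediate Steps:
(337 + 247*(-260))/(-183658) + Z/(-78441) = (337 + 247*(-260))/(-183658) + 437131/(-78441) = (337 - 64220)*(-1/183658) + 437131*(-1/78441) = -63883*(-1/183658) - 437131/78441 = 63883/183658 - 437131/78441 = -75271558795/14406317178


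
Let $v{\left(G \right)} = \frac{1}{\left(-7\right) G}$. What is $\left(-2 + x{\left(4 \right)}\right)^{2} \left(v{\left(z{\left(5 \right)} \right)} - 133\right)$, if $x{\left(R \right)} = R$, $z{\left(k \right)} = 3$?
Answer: $- \frac{11176}{21} \approx -532.19$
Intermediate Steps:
$v{\left(G \right)} = - \frac{1}{7 G}$
$\left(-2 + x{\left(4 \right)}\right)^{2} \left(v{\left(z{\left(5 \right)} \right)} - 133\right) = \left(-2 + 4\right)^{2} \left(- \frac{1}{7 \cdot 3} - 133\right) = 2^{2} \left(\left(- \frac{1}{7}\right) \frac{1}{3} - 133\right) = 4 \left(- \frac{1}{21} - 133\right) = 4 \left(- \frac{2794}{21}\right) = - \frac{11176}{21}$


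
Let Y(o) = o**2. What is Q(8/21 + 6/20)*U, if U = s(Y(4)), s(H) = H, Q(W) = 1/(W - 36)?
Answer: -3360/7417 ≈ -0.45301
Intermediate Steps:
Q(W) = 1/(-36 + W)
U = 16 (U = 4**2 = 16)
Q(8/21 + 6/20)*U = 16/(-36 + (8/21 + 6/20)) = 16/(-36 + (8*(1/21) + 6*(1/20))) = 16/(-36 + (8/21 + 3/10)) = 16/(-36 + 143/210) = 16/(-7417/210) = -210/7417*16 = -3360/7417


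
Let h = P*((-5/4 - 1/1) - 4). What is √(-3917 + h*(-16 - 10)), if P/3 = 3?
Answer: I*√9818/2 ≈ 49.543*I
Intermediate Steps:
P = 9 (P = 3*3 = 9)
h = -225/4 (h = 9*((-5/4 - 1/1) - 4) = 9*((-5*¼ - 1*1) - 4) = 9*((-5/4 - 1) - 4) = 9*(-9/4 - 4) = 9*(-25/4) = -225/4 ≈ -56.250)
√(-3917 + h*(-16 - 10)) = √(-3917 - 225*(-16 - 10)/4) = √(-3917 - 225/4*(-26)) = √(-3917 + 2925/2) = √(-4909/2) = I*√9818/2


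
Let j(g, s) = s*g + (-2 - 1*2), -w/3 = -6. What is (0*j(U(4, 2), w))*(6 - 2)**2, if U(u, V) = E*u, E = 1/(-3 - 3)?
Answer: 0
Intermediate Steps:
w = 18 (w = -3*(-6) = 18)
E = -1/6 (E = 1/(-6) = -1/6 ≈ -0.16667)
U(u, V) = -u/6
j(g, s) = -4 + g*s (j(g, s) = g*s + (-2 - 2) = g*s - 4 = -4 + g*s)
(0*j(U(4, 2), w))*(6 - 2)**2 = (0*(-4 - 1/6*4*18))*(6 - 2)**2 = (0*(-4 - 2/3*18))*4**2 = (0*(-4 - 12))*16 = (0*(-16))*16 = 0*16 = 0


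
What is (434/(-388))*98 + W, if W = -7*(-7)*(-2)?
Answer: -20139/97 ≈ -207.62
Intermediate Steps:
W = -98 (W = 49*(-2) = -98)
(434/(-388))*98 + W = (434/(-388))*98 - 98 = (434*(-1/388))*98 - 98 = -217/194*98 - 98 = -10633/97 - 98 = -20139/97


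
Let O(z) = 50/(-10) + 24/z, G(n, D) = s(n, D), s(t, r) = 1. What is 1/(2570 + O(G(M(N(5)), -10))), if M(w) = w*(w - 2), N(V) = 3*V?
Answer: 1/2589 ≈ 0.00038625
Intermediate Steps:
M(w) = w*(-2 + w)
G(n, D) = 1
O(z) = -5 + 24/z (O(z) = 50*(-⅒) + 24/z = -5 + 24/z)
1/(2570 + O(G(M(N(5)), -10))) = 1/(2570 + (-5 + 24/1)) = 1/(2570 + (-5 + 24*1)) = 1/(2570 + (-5 + 24)) = 1/(2570 + 19) = 1/2589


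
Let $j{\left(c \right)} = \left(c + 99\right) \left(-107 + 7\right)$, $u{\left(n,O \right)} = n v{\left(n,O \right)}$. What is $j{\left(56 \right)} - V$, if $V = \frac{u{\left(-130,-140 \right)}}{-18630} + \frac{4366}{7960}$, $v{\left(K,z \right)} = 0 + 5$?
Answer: $- \frac{114932795629}{7414740} \approx -15501.0$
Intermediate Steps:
$v{\left(K,z \right)} = 5$
$u{\left(n,O \right)} = 5 n$ ($u{\left(n,O \right)} = n 5 = 5 n$)
$j{\left(c \right)} = -9900 - 100 c$ ($j{\left(c \right)} = \left(99 + c\right) \left(-100\right) = -9900 - 100 c$)
$V = \frac{4325629}{7414740}$ ($V = \frac{5 \left(-130\right)}{-18630} + \frac{4366}{7960} = \left(-650\right) \left(- \frac{1}{18630}\right) + 4366 \cdot \frac{1}{7960} = \frac{65}{1863} + \frac{2183}{3980} = \frac{4325629}{7414740} \approx 0.58338$)
$j{\left(56 \right)} - V = \left(-9900 - 5600\right) - \frac{4325629}{7414740} = -15500 - \frac{4325629}{7414740} = - \frac{114932795629}{7414740}$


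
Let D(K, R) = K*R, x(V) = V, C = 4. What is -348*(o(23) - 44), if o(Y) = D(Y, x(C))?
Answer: -16704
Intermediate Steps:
o(Y) = 4*Y (o(Y) = Y*4 = 4*Y)
-348*(o(23) - 44) = -348*(4*23 - 44) = -348*(92 - 44) = -348*48 = -16704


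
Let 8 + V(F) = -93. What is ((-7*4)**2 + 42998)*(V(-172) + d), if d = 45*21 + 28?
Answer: 38177904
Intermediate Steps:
V(F) = -101 (V(F) = -8 - 93 = -101)
d = 973 (d = 945 + 28 = 973)
((-7*4)**2 + 42998)*(V(-172) + d) = ((-7*4)**2 + 42998)*(-101 + 973) = ((-28)**2 + 42998)*872 = (784 + 42998)*872 = 43782*872 = 38177904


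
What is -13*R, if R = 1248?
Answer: -16224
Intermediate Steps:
-13*R = -13*1248 = -16224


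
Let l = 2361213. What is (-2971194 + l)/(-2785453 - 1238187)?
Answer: 609981/4023640 ≈ 0.15160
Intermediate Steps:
(-2971194 + l)/(-2785453 - 1238187) = (-2971194 + 2361213)/(-2785453 - 1238187) = -609981/(-4023640) = -609981*(-1/4023640) = 609981/4023640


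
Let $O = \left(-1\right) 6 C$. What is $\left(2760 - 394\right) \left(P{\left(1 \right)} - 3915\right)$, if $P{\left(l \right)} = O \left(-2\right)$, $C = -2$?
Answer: $-9319674$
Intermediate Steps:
$O = 12$ ($O = \left(-1\right) 6 \left(-2\right) = \left(-6\right) \left(-2\right) = 12$)
$P{\left(l \right)} = -24$ ($P{\left(l \right)} = 12 \left(-2\right) = -24$)
$\left(2760 - 394\right) \left(P{\left(1 \right)} - 3915\right) = \left(2760 - 394\right) \left(-24 - 3915\right) = 2366 \left(-3939\right) = -9319674$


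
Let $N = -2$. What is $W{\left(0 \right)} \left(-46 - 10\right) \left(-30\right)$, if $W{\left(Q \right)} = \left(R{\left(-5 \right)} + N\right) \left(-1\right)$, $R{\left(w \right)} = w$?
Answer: $11760$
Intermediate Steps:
$W{\left(Q \right)} = 7$ ($W{\left(Q \right)} = \left(-5 - 2\right) \left(-1\right) = \left(-7\right) \left(-1\right) = 7$)
$W{\left(0 \right)} \left(-46 - 10\right) \left(-30\right) = 7 \left(-46 - 10\right) \left(-30\right) = 7 \left(\left(-56\right) \left(-30\right)\right) = 7 \cdot 1680 = 11760$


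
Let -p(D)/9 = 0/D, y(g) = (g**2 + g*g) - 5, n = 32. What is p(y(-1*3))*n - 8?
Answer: -8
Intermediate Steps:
y(g) = -5 + 2*g**2 (y(g) = (g**2 + g**2) - 5 = 2*g**2 - 5 = -5 + 2*g**2)
p(D) = 0 (p(D) = -0/D = -9*0 = 0)
p(y(-1*3))*n - 8 = 0*32 - 8 = 0 - 8 = -8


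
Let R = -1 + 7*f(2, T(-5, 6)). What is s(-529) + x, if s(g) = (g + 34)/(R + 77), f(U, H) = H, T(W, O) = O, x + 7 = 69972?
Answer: 8255375/118 ≈ 69961.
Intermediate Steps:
x = 69965 (x = -7 + 69972 = 69965)
R = 41 (R = -1 + 7*6 = -1 + 42 = 41)
s(g) = 17/59 + g/118 (s(g) = (g + 34)/(41 + 77) = (34 + g)/118 = (34 + g)*(1/118) = 17/59 + g/118)
s(-529) + x = (17/59 + (1/118)*(-529)) + 69965 = (17/59 - 529/118) + 69965 = -495/118 + 69965 = 8255375/118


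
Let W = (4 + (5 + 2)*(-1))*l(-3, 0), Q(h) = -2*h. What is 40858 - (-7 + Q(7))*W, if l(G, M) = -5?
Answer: 41173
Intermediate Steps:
W = 15 (W = (4 + (5 + 2)*(-1))*(-5) = (4 + 7*(-1))*(-5) = (4 - 7)*(-5) = -3*(-5) = 15)
40858 - (-7 + Q(7))*W = 40858 - (-7 - 2*7)*15 = 40858 - (-7 - 14)*15 = 40858 - (-21)*15 = 40858 - 1*(-315) = 40858 + 315 = 41173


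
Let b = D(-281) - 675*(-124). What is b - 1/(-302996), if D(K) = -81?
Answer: 25336222525/302996 ≈ 83619.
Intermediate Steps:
b = 83619 (b = -81 - 675*(-124) = -81 + 83700 = 83619)
b - 1/(-302996) = 83619 - 1/(-302996) = 83619 - 1*(-1/302996) = 83619 + 1/302996 = 25336222525/302996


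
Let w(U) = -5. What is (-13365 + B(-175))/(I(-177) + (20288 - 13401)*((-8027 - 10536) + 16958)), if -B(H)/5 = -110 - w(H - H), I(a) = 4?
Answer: 12840/11053631 ≈ 0.0011616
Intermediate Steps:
B(H) = 525 (B(H) = -5*(-110 - 1*(-5)) = -5*(-110 + 5) = -5*(-105) = 525)
(-13365 + B(-175))/(I(-177) + (20288 - 13401)*((-8027 - 10536) + 16958)) = (-13365 + 525)/(4 + (20288 - 13401)*((-8027 - 10536) + 16958)) = -12840/(4 + 6887*(-18563 + 16958)) = -12840/(4 + 6887*(-1605)) = -12840/(4 - 11053635) = -12840/(-11053631) = -12840*(-1/11053631) = 12840/11053631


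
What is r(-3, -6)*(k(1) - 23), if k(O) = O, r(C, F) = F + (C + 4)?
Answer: 110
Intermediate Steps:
r(C, F) = 4 + C + F (r(C, F) = F + (4 + C) = 4 + C + F)
r(-3, -6)*(k(1) - 23) = (4 - 3 - 6)*(1 - 23) = -5*(-22) = 110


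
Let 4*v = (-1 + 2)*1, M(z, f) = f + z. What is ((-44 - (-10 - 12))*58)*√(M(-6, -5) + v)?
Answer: -638*I*√43 ≈ -4183.6*I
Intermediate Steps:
v = ¼ (v = ((-1 + 2)*1)/4 = (1*1)/4 = (¼)*1 = ¼ ≈ 0.25000)
((-44 - (-10 - 12))*58)*√(M(-6, -5) + v) = ((-44 - (-10 - 12))*58)*√((-5 - 6) + ¼) = ((-44 - 1*(-22))*58)*√(-11 + ¼) = ((-44 + 22)*58)*√(-43/4) = (-22*58)*(I*√43/2) = -638*I*√43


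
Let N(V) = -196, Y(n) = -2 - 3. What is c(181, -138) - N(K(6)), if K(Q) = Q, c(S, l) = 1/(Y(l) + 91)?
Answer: 16857/86 ≈ 196.01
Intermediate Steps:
Y(n) = -5
c(S, l) = 1/86 (c(S, l) = 1/(-5 + 91) = 1/86)
c(181, -138) - N(K(6)) = 1/86 - 1*(-196) = 1/86 + 196 = 16857/86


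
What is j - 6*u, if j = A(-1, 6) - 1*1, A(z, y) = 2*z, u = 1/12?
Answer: -7/2 ≈ -3.5000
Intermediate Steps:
u = 1/12 ≈ 0.083333
j = -3 (j = 2*(-1) - 1*1 = -2 - 1 = -3)
j - 6*u = -3 - 6*1/12 = -3 - ½ = -7/2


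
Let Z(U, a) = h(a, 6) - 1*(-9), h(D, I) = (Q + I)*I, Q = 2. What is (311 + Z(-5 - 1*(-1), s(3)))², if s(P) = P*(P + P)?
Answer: 135424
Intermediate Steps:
s(P) = 2*P² (s(P) = P*(2*P) = 2*P²)
h(D, I) = I*(2 + I) (h(D, I) = (2 + I)*I = I*(2 + I))
Z(U, a) = 57 (Z(U, a) = 6*(2 + 6) - 1*(-9) = 6*8 + 9 = 48 + 9 = 57)
(311 + Z(-5 - 1*(-1), s(3)))² = (311 + 57)² = 368² = 135424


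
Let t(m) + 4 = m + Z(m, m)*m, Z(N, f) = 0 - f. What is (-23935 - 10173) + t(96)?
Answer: -43232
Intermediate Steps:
Z(N, f) = -f
t(m) = -4 + m - m² (t(m) = -4 + (m + (-m)*m) = -4 + (m - m²) = -4 + m - m²)
(-23935 - 10173) + t(96) = (-23935 - 10173) + (-4 + 96 - 1*96²) = -34108 + (-4 + 96 - 1*9216) = -34108 + (-4 + 96 - 9216) = -34108 - 9124 = -43232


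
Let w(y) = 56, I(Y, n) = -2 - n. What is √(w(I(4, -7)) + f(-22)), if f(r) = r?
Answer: √34 ≈ 5.8309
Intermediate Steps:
√(w(I(4, -7)) + f(-22)) = √(56 - 22) = √34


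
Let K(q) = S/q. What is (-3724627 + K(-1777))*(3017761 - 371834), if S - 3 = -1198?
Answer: -17512493801412168/1777 ≈ -9.8551e+12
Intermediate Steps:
S = -1195 (S = 3 - 1198 = -1195)
K(q) = -1195/q
(-3724627 + K(-1777))*(3017761 - 371834) = (-3724627 - 1195/(-1777))*(3017761 - 371834) = (-3724627 - 1195*(-1/1777))*2645927 = (-3724627 + 1195/1777)*2645927 = -6618660984/1777*2645927 = -17512493801412168/1777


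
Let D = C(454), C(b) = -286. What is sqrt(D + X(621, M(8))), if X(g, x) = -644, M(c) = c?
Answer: I*sqrt(930) ≈ 30.496*I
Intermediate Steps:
D = -286
sqrt(D + X(621, M(8))) = sqrt(-286 - 644) = sqrt(-930) = I*sqrt(930)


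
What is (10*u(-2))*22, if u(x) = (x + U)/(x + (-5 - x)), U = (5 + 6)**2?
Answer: -5236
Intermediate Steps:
U = 121 (U = 11**2 = 121)
u(x) = -121/5 - x/5 (u(x) = (x + 121)/(x + (-5 - x)) = (121 + x)/(-5) = (121 + x)*(-1/5) = -121/5 - x/5)
(10*u(-2))*22 = (10*(-121/5 - 1/5*(-2)))*22 = (10*(-121/5 + 2/5))*22 = (10*(-119/5))*22 = -238*22 = -5236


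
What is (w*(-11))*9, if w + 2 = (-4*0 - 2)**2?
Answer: -198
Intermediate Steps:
w = 2 (w = -2 + (-4*0 - 2)**2 = -2 + (0 - 2)**2 = -2 + (-2)**2 = -2 + 4 = 2)
(w*(-11))*9 = (2*(-11))*9 = -22*9 = -198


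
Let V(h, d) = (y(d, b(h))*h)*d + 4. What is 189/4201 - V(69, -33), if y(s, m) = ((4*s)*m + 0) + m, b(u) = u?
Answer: -86464171018/4201 ≈ -2.0582e+7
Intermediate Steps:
y(s, m) = m + 4*m*s (y(s, m) = (4*m*s + 0) + m = 4*m*s + m = m + 4*m*s)
V(h, d) = 4 + d*h²*(1 + 4*d) (V(h, d) = ((h*(1 + 4*d))*h)*d + 4 = (h²*(1 + 4*d))*d + 4 = d*h²*(1 + 4*d) + 4 = 4 + d*h²*(1 + 4*d))
189/4201 - V(69, -33) = 189/4201 - (4 - 33*69²*(1 + 4*(-33))) = 189*(1/4201) - (4 - 33*4761*(1 - 132)) = 189/4201 - (4 - 33*4761*(-131)) = 189/4201 - (4 + 20581803) = 189/4201 - 1*20581807 = 189/4201 - 20581807 = -86464171018/4201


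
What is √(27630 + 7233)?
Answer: √34863 ≈ 186.72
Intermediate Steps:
√(27630 + 7233) = √34863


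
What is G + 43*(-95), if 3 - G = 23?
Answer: -4105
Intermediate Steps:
G = -20 (G = 3 - 1*23 = 3 - 23 = -20)
G + 43*(-95) = -20 + 43*(-95) = -20 - 4085 = -4105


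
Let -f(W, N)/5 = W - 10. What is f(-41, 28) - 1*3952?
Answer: -3697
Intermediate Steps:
f(W, N) = 50 - 5*W (f(W, N) = -5*(W - 10) = -5*(-10 + W) = 50 - 5*W)
f(-41, 28) - 1*3952 = (50 - 5*(-41)) - 1*3952 = (50 + 205) - 3952 = 255 - 3952 = -3697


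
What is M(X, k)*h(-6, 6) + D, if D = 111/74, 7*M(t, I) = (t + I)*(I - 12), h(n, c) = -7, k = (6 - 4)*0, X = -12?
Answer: -285/2 ≈ -142.50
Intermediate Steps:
k = 0 (k = 2*0 = 0)
M(t, I) = (-12 + I)*(I + t)/7 (M(t, I) = ((t + I)*(I - 12))/7 = ((I + t)*(-12 + I))/7 = ((-12 + I)*(I + t))/7 = (-12 + I)*(I + t)/7)
D = 3/2 (D = 111*(1/74) = 3/2 ≈ 1.5000)
M(X, k)*h(-6, 6) + D = (-12/7*0 - 12/7*(-12) + (⅐)*0² + (⅐)*0*(-12))*(-7) + 3/2 = (0 + 144/7 + (⅐)*0 + 0)*(-7) + 3/2 = (0 + 144/7 + 0 + 0)*(-7) + 3/2 = (144/7)*(-7) + 3/2 = -144 + 3/2 = -285/2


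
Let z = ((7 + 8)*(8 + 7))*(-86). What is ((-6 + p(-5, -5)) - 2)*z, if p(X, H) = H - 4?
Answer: 328950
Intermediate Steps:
p(X, H) = -4 + H
z = -19350 (z = (15*15)*(-86) = 225*(-86) = -19350)
((-6 + p(-5, -5)) - 2)*z = ((-6 + (-4 - 5)) - 2)*(-19350) = ((-6 - 9) - 2)*(-19350) = (-15 - 2)*(-19350) = -17*(-19350) = 328950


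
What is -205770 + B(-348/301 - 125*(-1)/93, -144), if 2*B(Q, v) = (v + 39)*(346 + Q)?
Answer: -597037015/2666 ≈ -2.2394e+5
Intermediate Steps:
B(Q, v) = (39 + v)*(346 + Q)/2 (B(Q, v) = ((v + 39)*(346 + Q))/2 = ((39 + v)*(346 + Q))/2 = (39 + v)*(346 + Q)/2)
-205770 + B(-348/301 - 125*(-1)/93, -144) = -205770 + (6747 + 173*(-144) + 39*(-348/301 - 125*(-1)/93)/2 + (1/2)*(-348/301 - 125*(-1)/93)*(-144)) = -205770 + (6747 - 24912 + 39*(-348*1/301 + 125*(1/93))/2 + (1/2)*(-348*1/301 + 125*(1/93))*(-144)) = -205770 + (6747 - 24912 + 39*(-348/301 + 125/93)/2 + (1/2)*(-348/301 + 125/93)*(-144)) = -205770 + (6747 - 24912 + (39/2)*(5261/27993) + (1/2)*(5261/27993)*(-144)) = -205770 + (6747 - 24912 + 68393/18662 - 126264/9331) = -205770 - 48454195/2666 = -597037015/2666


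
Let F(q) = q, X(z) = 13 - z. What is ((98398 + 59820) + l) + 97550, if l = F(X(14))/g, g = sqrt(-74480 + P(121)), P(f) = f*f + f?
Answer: 255768 + I*sqrt(59718)/59718 ≈ 2.5577e+5 + 0.0040921*I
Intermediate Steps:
P(f) = f + f**2 (P(f) = f**2 + f = f + f**2)
g = I*sqrt(59718) (g = sqrt(-74480 + 121*(1 + 121)) = sqrt(-74480 + 121*122) = sqrt(-74480 + 14762) = sqrt(-59718) = I*sqrt(59718) ≈ 244.37*I)
l = I*sqrt(59718)/59718 (l = (13 - 1*14)/((I*sqrt(59718))) = (13 - 14)*(-I*sqrt(59718)/59718) = -(-1)*I*sqrt(59718)/59718 = I*sqrt(59718)/59718 ≈ 0.0040921*I)
((98398 + 59820) + l) + 97550 = ((98398 + 59820) + I*sqrt(59718)/59718) + 97550 = (158218 + I*sqrt(59718)/59718) + 97550 = 255768 + I*sqrt(59718)/59718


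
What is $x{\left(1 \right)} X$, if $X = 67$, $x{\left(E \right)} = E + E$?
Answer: $134$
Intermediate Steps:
$x{\left(E \right)} = 2 E$
$x{\left(1 \right)} X = 2 \cdot 1 \cdot 67 = 2 \cdot 67 = 134$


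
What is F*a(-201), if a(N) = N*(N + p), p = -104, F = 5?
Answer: 306525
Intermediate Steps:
a(N) = N*(-104 + N) (a(N) = N*(N - 104) = N*(-104 + N))
F*a(-201) = 5*(-201*(-104 - 201)) = 5*(-201*(-305)) = 5*61305 = 306525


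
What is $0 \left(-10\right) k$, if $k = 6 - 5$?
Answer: $0$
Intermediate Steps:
$k = 1$ ($k = 6 - 5 = 1$)
$0 \left(-10\right) k = 0 \left(-10\right) 1 = 0 \cdot 1 = 0$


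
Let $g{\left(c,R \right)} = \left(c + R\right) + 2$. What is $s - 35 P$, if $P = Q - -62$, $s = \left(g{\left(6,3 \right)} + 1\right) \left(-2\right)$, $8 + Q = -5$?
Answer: $-1739$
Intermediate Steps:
$g{\left(c,R \right)} = 2 + R + c$ ($g{\left(c,R \right)} = \left(R + c\right) + 2 = 2 + R + c$)
$Q = -13$ ($Q = -8 - 5 = -13$)
$s = -24$ ($s = \left(\left(2 + 3 + 6\right) + 1\right) \left(-2\right) = \left(11 + 1\right) \left(-2\right) = 12 \left(-2\right) = -24$)
$P = 49$ ($P = -13 - -62 = -13 + 62 = 49$)
$s - 35 P = -24 - 1715 = -1739$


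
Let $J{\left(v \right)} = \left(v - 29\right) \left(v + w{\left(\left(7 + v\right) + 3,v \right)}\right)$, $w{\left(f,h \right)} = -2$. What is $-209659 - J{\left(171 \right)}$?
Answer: $-233657$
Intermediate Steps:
$J{\left(v \right)} = \left(-29 + v\right) \left(-2 + v\right)$ ($J{\left(v \right)} = \left(v - 29\right) \left(v - 2\right) = \left(-29 + v\right) \left(-2 + v\right)$)
$-209659 - J{\left(171 \right)} = -209659 - \left(58 + 171^{2} - 5301\right) = -209659 - \left(58 + 29241 - 5301\right) = -209659 - 23998 = -233657$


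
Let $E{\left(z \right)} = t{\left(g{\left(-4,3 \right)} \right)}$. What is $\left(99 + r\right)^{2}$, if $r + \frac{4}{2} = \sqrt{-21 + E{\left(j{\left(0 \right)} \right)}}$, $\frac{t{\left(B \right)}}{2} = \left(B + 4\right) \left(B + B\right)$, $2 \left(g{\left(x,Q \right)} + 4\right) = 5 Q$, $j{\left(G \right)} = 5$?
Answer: $9493 + 388 \sqrt{21} \approx 11271.0$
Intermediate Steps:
$g{\left(x,Q \right)} = -4 + \frac{5 Q}{2}$
$t{\left(B \right)} = 4 B \left(4 + B\right)$ ($t{\left(B \right)} = 2 \left(B + 4\right) \left(B + B\right) = 2 \left(4 + B\right) 2 B = 2 \cdot 2 B \left(4 + B\right) = 4 B \left(4 + B\right)$)
$E{\left(z \right)} = 105$ ($E{\left(z \right)} = 4 \left(-4 + \frac{5}{2} \cdot 3\right) \left(4 + \left(-4 + \frac{5}{2} \cdot 3\right)\right) = 4 \left(-4 + \frac{15}{2}\right) \left(4 + \left(-4 + \frac{15}{2}\right)\right) = 4 \cdot \frac{7}{2} \left(4 + \frac{7}{2}\right) = 4 \cdot \frac{7}{2} \cdot \frac{15}{2} = 105$)
$r = -2 + 2 \sqrt{21}$ ($r = -2 + \sqrt{-21 + 105} = -2 + \sqrt{84} = -2 + 2 \sqrt{21} \approx 7.1652$)
$\left(99 + r\right)^{2} = \left(99 - \left(2 - 2 \sqrt{21}\right)\right)^{2} = \left(97 + 2 \sqrt{21}\right)^{2}$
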